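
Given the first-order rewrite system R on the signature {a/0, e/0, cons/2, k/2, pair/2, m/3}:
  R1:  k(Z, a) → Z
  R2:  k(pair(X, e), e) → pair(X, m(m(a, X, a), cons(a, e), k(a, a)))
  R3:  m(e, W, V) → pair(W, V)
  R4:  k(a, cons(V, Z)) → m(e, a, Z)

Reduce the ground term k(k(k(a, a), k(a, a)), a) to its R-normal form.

a

1. k(k(k(a, a), k(a, a)), a)  →  k(k(a, a), k(a, a))   [R1 at ε]
2. k(k(a, a), k(a, a))  →  k(a, k(a, a))   [R1 at 1]
3. k(a, k(a, a))  →  k(a, a)   [R1 at 2]
4. k(a, a)  →  a   [R1 at ε]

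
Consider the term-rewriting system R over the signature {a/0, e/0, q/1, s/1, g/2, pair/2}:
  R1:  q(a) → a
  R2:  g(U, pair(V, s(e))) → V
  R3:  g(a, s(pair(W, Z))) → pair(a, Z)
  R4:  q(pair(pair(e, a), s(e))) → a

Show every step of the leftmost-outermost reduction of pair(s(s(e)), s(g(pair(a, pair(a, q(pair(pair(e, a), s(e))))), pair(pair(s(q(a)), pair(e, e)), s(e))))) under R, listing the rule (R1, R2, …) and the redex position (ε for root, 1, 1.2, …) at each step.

pair(s(s(e)), s(pair(s(a), pair(e, e))))

1. pair(s(s(e)), s(g(pair(a, pair(a, q(pair(pair(e, a), s(e))))), pair(pair(s(q(a)), pair(e, e)), s(e)))))  →  pair(s(s(e)), s(pair(s(q(a)), pair(e, e))))   [R2 at 2.1]
2. pair(s(s(e)), s(pair(s(q(a)), pair(e, e))))  →  pair(s(s(e)), s(pair(s(a), pair(e, e))))   [R1 at 2.1.1.1]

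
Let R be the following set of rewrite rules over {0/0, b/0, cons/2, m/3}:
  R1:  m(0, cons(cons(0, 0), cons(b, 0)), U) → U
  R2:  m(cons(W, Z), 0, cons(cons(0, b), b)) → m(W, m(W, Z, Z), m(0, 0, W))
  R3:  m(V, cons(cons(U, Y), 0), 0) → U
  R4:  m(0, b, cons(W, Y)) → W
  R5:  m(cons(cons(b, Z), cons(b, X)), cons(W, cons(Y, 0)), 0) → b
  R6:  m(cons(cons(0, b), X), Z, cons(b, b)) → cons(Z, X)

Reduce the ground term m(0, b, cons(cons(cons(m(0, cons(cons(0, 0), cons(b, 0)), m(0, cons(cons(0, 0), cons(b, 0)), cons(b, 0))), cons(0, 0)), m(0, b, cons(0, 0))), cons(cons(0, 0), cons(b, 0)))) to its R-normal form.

cons(cons(cons(b, 0), cons(0, 0)), 0)

1. m(0, b, cons(cons(cons(m(0, cons(cons(0, 0), cons(b, 0)), m(0, cons(cons(0, 0), cons(b, 0)), cons(b, 0))), cons(0, 0)), m(0, b, cons(0, 0))), cons(cons(0, 0), cons(b, 0))))  →  cons(cons(m(0, cons(cons(0, 0), cons(b, 0)), m(0, cons(cons(0, 0), cons(b, 0)), cons(b, 0))), cons(0, 0)), m(0, b, cons(0, 0)))   [R4 at ε]
2. cons(cons(m(0, cons(cons(0, 0), cons(b, 0)), m(0, cons(cons(0, 0), cons(b, 0)), cons(b, 0))), cons(0, 0)), m(0, b, cons(0, 0)))  →  cons(cons(m(0, cons(cons(0, 0), cons(b, 0)), cons(b, 0)), cons(0, 0)), m(0, b, cons(0, 0)))   [R1 at 1.1]
3. cons(cons(m(0, cons(cons(0, 0), cons(b, 0)), cons(b, 0)), cons(0, 0)), m(0, b, cons(0, 0)))  →  cons(cons(cons(b, 0), cons(0, 0)), m(0, b, cons(0, 0)))   [R1 at 1.1]
4. cons(cons(cons(b, 0), cons(0, 0)), m(0, b, cons(0, 0)))  →  cons(cons(cons(b, 0), cons(0, 0)), 0)   [R4 at 2]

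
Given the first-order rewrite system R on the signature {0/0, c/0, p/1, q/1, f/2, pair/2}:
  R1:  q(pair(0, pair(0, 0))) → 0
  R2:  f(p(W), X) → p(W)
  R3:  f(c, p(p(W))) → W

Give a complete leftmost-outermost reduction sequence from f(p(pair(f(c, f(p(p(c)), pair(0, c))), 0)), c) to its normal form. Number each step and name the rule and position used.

1. f(p(pair(f(c, f(p(p(c)), pair(0, c))), 0)), c)  →  p(pair(f(c, f(p(p(c)), pair(0, c))), 0))   [R2 at ε]
2. p(pair(f(c, f(p(p(c)), pair(0, c))), 0))  →  p(pair(f(c, p(p(c))), 0))   [R2 at 1.1.2]
3. p(pair(f(c, p(p(c))), 0))  →  p(pair(c, 0))   [R3 at 1.1]

p(pair(c, 0))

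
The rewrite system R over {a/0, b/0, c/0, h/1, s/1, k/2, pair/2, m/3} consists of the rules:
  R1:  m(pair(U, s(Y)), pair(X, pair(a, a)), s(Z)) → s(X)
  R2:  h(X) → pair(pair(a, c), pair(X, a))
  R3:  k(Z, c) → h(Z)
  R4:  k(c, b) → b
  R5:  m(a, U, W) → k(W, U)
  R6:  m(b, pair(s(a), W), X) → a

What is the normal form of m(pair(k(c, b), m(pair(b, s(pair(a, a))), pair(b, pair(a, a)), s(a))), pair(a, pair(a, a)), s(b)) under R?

1. m(pair(k(c, b), m(pair(b, s(pair(a, a))), pair(b, pair(a, a)), s(a))), pair(a, pair(a, a)), s(b))  →  m(pair(b, m(pair(b, s(pair(a, a))), pair(b, pair(a, a)), s(a))), pair(a, pair(a, a)), s(b))   [R4 at 1.1]
2. m(pair(b, m(pair(b, s(pair(a, a))), pair(b, pair(a, a)), s(a))), pair(a, pair(a, a)), s(b))  →  m(pair(b, s(b)), pair(a, pair(a, a)), s(b))   [R1 at 1.2]
3. m(pair(b, s(b)), pair(a, pair(a, a)), s(b))  →  s(a)   [R1 at ε]

s(a)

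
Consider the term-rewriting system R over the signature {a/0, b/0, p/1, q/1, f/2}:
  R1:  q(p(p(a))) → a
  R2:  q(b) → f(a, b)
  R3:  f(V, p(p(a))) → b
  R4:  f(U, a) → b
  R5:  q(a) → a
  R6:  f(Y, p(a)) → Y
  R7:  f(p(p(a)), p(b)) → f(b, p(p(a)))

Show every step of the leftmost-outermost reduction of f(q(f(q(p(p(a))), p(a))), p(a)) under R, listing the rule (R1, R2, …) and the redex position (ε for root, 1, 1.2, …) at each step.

1. f(q(f(q(p(p(a))), p(a))), p(a))  →  q(f(q(p(p(a))), p(a)))   [R6 at ε]
2. q(f(q(p(p(a))), p(a)))  →  q(q(p(p(a))))   [R6 at 1]
3. q(q(p(p(a))))  →  q(a)   [R1 at 1]
4. q(a)  →  a   [R5 at ε]

a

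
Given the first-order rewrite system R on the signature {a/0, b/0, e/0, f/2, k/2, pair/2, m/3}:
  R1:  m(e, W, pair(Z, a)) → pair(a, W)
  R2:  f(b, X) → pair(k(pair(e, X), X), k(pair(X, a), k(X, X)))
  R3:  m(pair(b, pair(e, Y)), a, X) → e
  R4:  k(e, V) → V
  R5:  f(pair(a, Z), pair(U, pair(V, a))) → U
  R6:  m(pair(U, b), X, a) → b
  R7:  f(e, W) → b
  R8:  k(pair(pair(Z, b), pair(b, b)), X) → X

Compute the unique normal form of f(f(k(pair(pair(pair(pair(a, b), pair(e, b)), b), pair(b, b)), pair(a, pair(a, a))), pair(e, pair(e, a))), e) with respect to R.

b

1. f(f(k(pair(pair(pair(pair(a, b), pair(e, b)), b), pair(b, b)), pair(a, pair(a, a))), pair(e, pair(e, a))), e)  →  f(f(pair(a, pair(a, a)), pair(e, pair(e, a))), e)   [R8 at 1.1]
2. f(f(pair(a, pair(a, a)), pair(e, pair(e, a))), e)  →  f(e, e)   [R5 at 1]
3. f(e, e)  →  b   [R7 at ε]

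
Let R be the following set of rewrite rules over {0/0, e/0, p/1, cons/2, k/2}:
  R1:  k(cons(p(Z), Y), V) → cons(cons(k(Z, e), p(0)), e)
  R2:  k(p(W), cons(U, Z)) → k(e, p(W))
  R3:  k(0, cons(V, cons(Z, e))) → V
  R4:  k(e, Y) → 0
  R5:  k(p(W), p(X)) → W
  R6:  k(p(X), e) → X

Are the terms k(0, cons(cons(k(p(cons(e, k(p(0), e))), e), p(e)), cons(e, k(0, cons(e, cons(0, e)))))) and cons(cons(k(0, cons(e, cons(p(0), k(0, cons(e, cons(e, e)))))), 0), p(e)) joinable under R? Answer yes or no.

yes — NF(t₁) = cons(cons(e, 0), p(e)), NF(t₂) = cons(cons(e, 0), p(e))

Reduce t₁ = k(0, cons(cons(k(p(cons(e, k(p(0), e))), e), p(e)), cons(e, k(0, cons(e, cons(0, e)))))):
1. k(0, cons(cons(k(p(cons(e, k(p(0), e))), e), p(e)), cons(e, k(0, cons(e, cons(0, e))))))  →  k(0, cons(cons(cons(e, k(p(0), e)), p(e)), cons(e, k(0, cons(e, cons(0, e))))))   [R6 at 2.1.1]
2. k(0, cons(cons(cons(e, k(p(0), e)), p(e)), cons(e, k(0, cons(e, cons(0, e))))))  →  k(0, cons(cons(cons(e, 0), p(e)), cons(e, k(0, cons(e, cons(0, e))))))   [R6 at 2.1.1.2]
3. k(0, cons(cons(cons(e, 0), p(e)), cons(e, k(0, cons(e, cons(0, e))))))  →  k(0, cons(cons(cons(e, 0), p(e)), cons(e, e)))   [R3 at 2.2.2]
4. k(0, cons(cons(cons(e, 0), p(e)), cons(e, e)))  →  cons(cons(e, 0), p(e))   [R3 at ε]

Reduce t₂ = cons(cons(k(0, cons(e, cons(p(0), k(0, cons(e, cons(e, e)))))), 0), p(e)):
1. cons(cons(k(0, cons(e, cons(p(0), k(0, cons(e, cons(e, e)))))), 0), p(e))  →  cons(cons(k(0, cons(e, cons(p(0), e))), 0), p(e))   [R3 at 1.1.2.2.2]
2. cons(cons(k(0, cons(e, cons(p(0), e))), 0), p(e))  →  cons(cons(e, 0), p(e))   [R3 at 1.1]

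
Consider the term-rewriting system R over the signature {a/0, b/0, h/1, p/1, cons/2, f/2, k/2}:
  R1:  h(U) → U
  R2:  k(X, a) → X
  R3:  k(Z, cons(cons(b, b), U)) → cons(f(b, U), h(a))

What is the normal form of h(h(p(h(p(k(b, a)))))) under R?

p(p(b))

1. h(h(p(h(p(k(b, a))))))  →  h(p(h(p(k(b, a)))))   [R1 at ε]
2. h(p(h(p(k(b, a)))))  →  p(h(p(k(b, a))))   [R1 at ε]
3. p(h(p(k(b, a))))  →  p(p(k(b, a)))   [R1 at 1]
4. p(p(k(b, a)))  →  p(p(b))   [R2 at 1.1]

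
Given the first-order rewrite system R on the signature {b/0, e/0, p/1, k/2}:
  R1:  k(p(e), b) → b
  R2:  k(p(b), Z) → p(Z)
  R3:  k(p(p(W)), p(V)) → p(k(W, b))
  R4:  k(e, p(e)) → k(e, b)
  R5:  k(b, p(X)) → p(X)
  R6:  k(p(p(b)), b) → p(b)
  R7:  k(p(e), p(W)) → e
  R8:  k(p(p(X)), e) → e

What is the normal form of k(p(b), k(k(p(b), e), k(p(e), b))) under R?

1. k(p(b), k(k(p(b), e), k(p(e), b)))  →  p(k(k(p(b), e), k(p(e), b)))   [R2 at ε]
2. p(k(k(p(b), e), k(p(e), b)))  →  p(k(p(e), k(p(e), b)))   [R2 at 1.1]
3. p(k(p(e), k(p(e), b)))  →  p(k(p(e), b))   [R1 at 1.2]
4. p(k(p(e), b))  →  p(b)   [R1 at 1]

p(b)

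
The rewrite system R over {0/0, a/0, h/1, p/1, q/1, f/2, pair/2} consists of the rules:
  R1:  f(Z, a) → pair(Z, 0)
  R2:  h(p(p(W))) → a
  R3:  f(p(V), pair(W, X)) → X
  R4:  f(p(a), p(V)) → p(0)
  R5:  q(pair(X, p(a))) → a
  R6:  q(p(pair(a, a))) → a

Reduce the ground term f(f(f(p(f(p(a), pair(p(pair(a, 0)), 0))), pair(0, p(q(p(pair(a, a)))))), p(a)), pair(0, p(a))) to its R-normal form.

p(a)

1. f(f(f(p(f(p(a), pair(p(pair(a, 0)), 0))), pair(0, p(q(p(pair(a, a)))))), p(a)), pair(0, p(a)))  →  f(f(p(q(p(pair(a, a)))), p(a)), pair(0, p(a)))   [R3 at 1.1]
2. f(f(p(q(p(pair(a, a)))), p(a)), pair(0, p(a)))  →  f(f(p(a), p(a)), pair(0, p(a)))   [R6 at 1.1.1]
3. f(f(p(a), p(a)), pair(0, p(a)))  →  f(p(0), pair(0, p(a)))   [R4 at 1]
4. f(p(0), pair(0, p(a)))  →  p(a)   [R3 at ε]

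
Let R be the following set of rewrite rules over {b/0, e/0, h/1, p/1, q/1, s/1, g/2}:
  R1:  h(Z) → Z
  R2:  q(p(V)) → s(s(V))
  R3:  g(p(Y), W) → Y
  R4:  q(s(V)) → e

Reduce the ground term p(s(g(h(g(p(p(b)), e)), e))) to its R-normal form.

1. p(s(g(h(g(p(p(b)), e)), e)))  →  p(s(g(g(p(p(b)), e), e)))   [R1 at 1.1.1]
2. p(s(g(g(p(p(b)), e), e)))  →  p(s(g(p(b), e)))   [R3 at 1.1.1]
3. p(s(g(p(b), e)))  →  p(s(b))   [R3 at 1.1]

p(s(b))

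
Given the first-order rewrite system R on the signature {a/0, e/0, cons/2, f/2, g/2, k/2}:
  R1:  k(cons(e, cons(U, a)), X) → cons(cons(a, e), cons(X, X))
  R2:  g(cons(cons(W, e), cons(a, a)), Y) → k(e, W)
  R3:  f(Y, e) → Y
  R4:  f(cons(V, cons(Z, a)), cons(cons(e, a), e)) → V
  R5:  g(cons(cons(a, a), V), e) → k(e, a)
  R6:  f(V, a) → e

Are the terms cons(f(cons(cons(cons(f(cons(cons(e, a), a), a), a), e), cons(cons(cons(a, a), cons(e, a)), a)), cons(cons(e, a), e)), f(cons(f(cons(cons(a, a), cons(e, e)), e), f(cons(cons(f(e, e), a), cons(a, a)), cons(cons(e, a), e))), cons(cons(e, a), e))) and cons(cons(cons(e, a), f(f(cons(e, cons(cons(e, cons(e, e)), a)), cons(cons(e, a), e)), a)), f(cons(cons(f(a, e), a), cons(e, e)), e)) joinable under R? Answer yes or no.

yes — NF(t₁) = cons(cons(cons(e, a), e), cons(cons(a, a), cons(e, e))), NF(t₂) = cons(cons(cons(e, a), e), cons(cons(a, a), cons(e, e)))

Reduce t₁ = cons(f(cons(cons(cons(f(cons(cons(e, a), a), a), a), e), cons(cons(cons(a, a), cons(e, a)), a)), cons(cons(e, a), e)), f(cons(f(cons(cons(a, a), cons(e, e)), e), f(cons(cons(f(e, e), a), cons(a, a)), cons(cons(e, a), e))), cons(cons(e, a), e))):
1. cons(f(cons(cons(cons(f(cons(cons(e, a), a), a), a), e), cons(cons(cons(a, a), cons(e, a)), a)), cons(cons(e, a), e)), f(cons(f(cons(cons(a, a), cons(e, e)), e), f(cons(cons(f(e, e), a), cons(a, a)), cons(cons(e, a), e))), cons(cons(e, a), e)))  →  cons(cons(cons(f(cons(cons(e, a), a), a), a), e), f(cons(f(cons(cons(a, a), cons(e, e)), e), f(cons(cons(f(e, e), a), cons(a, a)), cons(cons(e, a), e))), cons(cons(e, a), e)))   [R4 at 1]
2. cons(cons(cons(f(cons(cons(e, a), a), a), a), e), f(cons(f(cons(cons(a, a), cons(e, e)), e), f(cons(cons(f(e, e), a), cons(a, a)), cons(cons(e, a), e))), cons(cons(e, a), e)))  →  cons(cons(cons(e, a), e), f(cons(f(cons(cons(a, a), cons(e, e)), e), f(cons(cons(f(e, e), a), cons(a, a)), cons(cons(e, a), e))), cons(cons(e, a), e)))   [R6 at 1.1.1]
3. cons(cons(cons(e, a), e), f(cons(f(cons(cons(a, a), cons(e, e)), e), f(cons(cons(f(e, e), a), cons(a, a)), cons(cons(e, a), e))), cons(cons(e, a), e)))  →  cons(cons(cons(e, a), e), f(cons(cons(cons(a, a), cons(e, e)), f(cons(cons(f(e, e), a), cons(a, a)), cons(cons(e, a), e))), cons(cons(e, a), e)))   [R3 at 2.1.1]
4. cons(cons(cons(e, a), e), f(cons(cons(cons(a, a), cons(e, e)), f(cons(cons(f(e, e), a), cons(a, a)), cons(cons(e, a), e))), cons(cons(e, a), e)))  →  cons(cons(cons(e, a), e), f(cons(cons(cons(a, a), cons(e, e)), cons(f(e, e), a)), cons(cons(e, a), e)))   [R4 at 2.1.2]
5. cons(cons(cons(e, a), e), f(cons(cons(cons(a, a), cons(e, e)), cons(f(e, e), a)), cons(cons(e, a), e)))  →  cons(cons(cons(e, a), e), cons(cons(a, a), cons(e, e)))   [R4 at 2]

Reduce t₂ = cons(cons(cons(e, a), f(f(cons(e, cons(cons(e, cons(e, e)), a)), cons(cons(e, a), e)), a)), f(cons(cons(f(a, e), a), cons(e, e)), e)):
1. cons(cons(cons(e, a), f(f(cons(e, cons(cons(e, cons(e, e)), a)), cons(cons(e, a), e)), a)), f(cons(cons(f(a, e), a), cons(e, e)), e))  →  cons(cons(cons(e, a), e), f(cons(cons(f(a, e), a), cons(e, e)), e))   [R6 at 1.2]
2. cons(cons(cons(e, a), e), f(cons(cons(f(a, e), a), cons(e, e)), e))  →  cons(cons(cons(e, a), e), cons(cons(f(a, e), a), cons(e, e)))   [R3 at 2]
3. cons(cons(cons(e, a), e), cons(cons(f(a, e), a), cons(e, e)))  →  cons(cons(cons(e, a), e), cons(cons(a, a), cons(e, e)))   [R3 at 2.1.1]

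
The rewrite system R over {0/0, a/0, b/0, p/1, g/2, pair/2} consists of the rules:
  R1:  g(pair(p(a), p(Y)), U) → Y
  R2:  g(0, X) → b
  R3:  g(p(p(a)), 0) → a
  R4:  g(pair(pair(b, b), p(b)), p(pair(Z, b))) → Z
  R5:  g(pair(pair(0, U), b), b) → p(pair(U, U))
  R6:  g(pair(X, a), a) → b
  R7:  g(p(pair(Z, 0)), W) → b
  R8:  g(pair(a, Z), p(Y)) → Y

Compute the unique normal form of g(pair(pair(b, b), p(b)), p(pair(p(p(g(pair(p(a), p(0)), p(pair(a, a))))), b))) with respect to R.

p(p(0))

1. g(pair(pair(b, b), p(b)), p(pair(p(p(g(pair(p(a), p(0)), p(pair(a, a))))), b)))  →  p(p(g(pair(p(a), p(0)), p(pair(a, a)))))   [R4 at ε]
2. p(p(g(pair(p(a), p(0)), p(pair(a, a)))))  →  p(p(0))   [R1 at 1.1]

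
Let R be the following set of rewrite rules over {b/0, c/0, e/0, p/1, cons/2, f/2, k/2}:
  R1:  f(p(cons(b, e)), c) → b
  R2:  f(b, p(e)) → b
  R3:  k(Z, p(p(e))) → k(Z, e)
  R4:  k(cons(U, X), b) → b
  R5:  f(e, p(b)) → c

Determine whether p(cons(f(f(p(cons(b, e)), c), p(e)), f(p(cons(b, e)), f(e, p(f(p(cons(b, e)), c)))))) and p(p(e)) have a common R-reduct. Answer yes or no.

no — NF(t₁) = p(cons(b, b)), NF(t₂) = p(p(e))

Reduce t₁ = p(cons(f(f(p(cons(b, e)), c), p(e)), f(p(cons(b, e)), f(e, p(f(p(cons(b, e)), c)))))):
1. p(cons(f(f(p(cons(b, e)), c), p(e)), f(p(cons(b, e)), f(e, p(f(p(cons(b, e)), c))))))  →  p(cons(f(b, p(e)), f(p(cons(b, e)), f(e, p(f(p(cons(b, e)), c))))))   [R1 at 1.1.1]
2. p(cons(f(b, p(e)), f(p(cons(b, e)), f(e, p(f(p(cons(b, e)), c))))))  →  p(cons(b, f(p(cons(b, e)), f(e, p(f(p(cons(b, e)), c))))))   [R2 at 1.1]
3. p(cons(b, f(p(cons(b, e)), f(e, p(f(p(cons(b, e)), c))))))  →  p(cons(b, f(p(cons(b, e)), f(e, p(b)))))   [R1 at 1.2.2.2.1]
4. p(cons(b, f(p(cons(b, e)), f(e, p(b)))))  →  p(cons(b, f(p(cons(b, e)), c)))   [R5 at 1.2.2]
5. p(cons(b, f(p(cons(b, e)), c)))  →  p(cons(b, b))   [R1 at 1.2]

Reduce t₂ = p(p(e)):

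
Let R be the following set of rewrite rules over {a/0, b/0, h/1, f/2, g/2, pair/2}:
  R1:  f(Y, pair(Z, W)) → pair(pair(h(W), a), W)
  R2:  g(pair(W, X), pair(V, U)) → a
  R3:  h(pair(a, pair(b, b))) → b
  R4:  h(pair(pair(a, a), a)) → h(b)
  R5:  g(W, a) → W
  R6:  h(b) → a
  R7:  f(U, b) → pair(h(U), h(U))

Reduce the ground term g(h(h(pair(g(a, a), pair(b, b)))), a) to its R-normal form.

a

1. g(h(h(pair(g(a, a), pair(b, b)))), a)  →  h(h(pair(g(a, a), pair(b, b))))   [R5 at ε]
2. h(h(pair(g(a, a), pair(b, b))))  →  h(h(pair(a, pair(b, b))))   [R5 at 1.1.1]
3. h(h(pair(a, pair(b, b))))  →  h(b)   [R3 at 1]
4. h(b)  →  a   [R6 at ε]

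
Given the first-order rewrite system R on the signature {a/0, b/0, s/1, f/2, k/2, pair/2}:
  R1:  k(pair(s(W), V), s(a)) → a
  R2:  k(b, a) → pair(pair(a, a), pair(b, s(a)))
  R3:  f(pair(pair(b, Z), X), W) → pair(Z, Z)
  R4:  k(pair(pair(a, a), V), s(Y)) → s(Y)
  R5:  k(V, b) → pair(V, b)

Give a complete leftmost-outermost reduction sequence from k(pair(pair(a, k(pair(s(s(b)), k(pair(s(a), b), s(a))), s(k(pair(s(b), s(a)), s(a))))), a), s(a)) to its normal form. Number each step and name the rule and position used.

1. k(pair(pair(a, k(pair(s(s(b)), k(pair(s(a), b), s(a))), s(k(pair(s(b), s(a)), s(a))))), a), s(a))  →  k(pair(pair(a, k(pair(s(s(b)), a), s(k(pair(s(b), s(a)), s(a))))), a), s(a))   [R1 at 1.1.2.1.2]
2. k(pair(pair(a, k(pair(s(s(b)), a), s(k(pair(s(b), s(a)), s(a))))), a), s(a))  →  k(pair(pair(a, k(pair(s(s(b)), a), s(a))), a), s(a))   [R1 at 1.1.2.2.1]
3. k(pair(pair(a, k(pair(s(s(b)), a), s(a))), a), s(a))  →  k(pair(pair(a, a), a), s(a))   [R1 at 1.1.2]
4. k(pair(pair(a, a), a), s(a))  →  s(a)   [R4 at ε]

s(a)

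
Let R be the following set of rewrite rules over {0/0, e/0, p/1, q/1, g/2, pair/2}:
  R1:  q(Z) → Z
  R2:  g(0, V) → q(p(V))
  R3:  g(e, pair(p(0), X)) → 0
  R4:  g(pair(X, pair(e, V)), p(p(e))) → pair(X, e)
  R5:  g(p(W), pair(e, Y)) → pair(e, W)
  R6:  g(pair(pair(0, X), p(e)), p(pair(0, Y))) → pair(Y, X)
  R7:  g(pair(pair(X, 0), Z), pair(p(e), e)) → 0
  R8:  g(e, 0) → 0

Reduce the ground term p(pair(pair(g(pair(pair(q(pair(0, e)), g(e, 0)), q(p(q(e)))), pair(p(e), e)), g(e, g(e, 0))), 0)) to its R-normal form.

1. p(pair(pair(g(pair(pair(q(pair(0, e)), g(e, 0)), q(p(q(e)))), pair(p(e), e)), g(e, g(e, 0))), 0))  →  p(pair(pair(g(pair(pair(pair(0, e), g(e, 0)), q(p(q(e)))), pair(p(e), e)), g(e, g(e, 0))), 0))   [R1 at 1.1.1.1.1.1]
2. p(pair(pair(g(pair(pair(pair(0, e), g(e, 0)), q(p(q(e)))), pair(p(e), e)), g(e, g(e, 0))), 0))  →  p(pair(pair(g(pair(pair(pair(0, e), 0), q(p(q(e)))), pair(p(e), e)), g(e, g(e, 0))), 0))   [R8 at 1.1.1.1.1.2]
3. p(pair(pair(g(pair(pair(pair(0, e), 0), q(p(q(e)))), pair(p(e), e)), g(e, g(e, 0))), 0))  →  p(pair(pair(0, g(e, g(e, 0))), 0))   [R7 at 1.1.1]
4. p(pair(pair(0, g(e, g(e, 0))), 0))  →  p(pair(pair(0, g(e, 0)), 0))   [R8 at 1.1.2.2]
5. p(pair(pair(0, g(e, 0)), 0))  →  p(pair(pair(0, 0), 0))   [R8 at 1.1.2]

p(pair(pair(0, 0), 0))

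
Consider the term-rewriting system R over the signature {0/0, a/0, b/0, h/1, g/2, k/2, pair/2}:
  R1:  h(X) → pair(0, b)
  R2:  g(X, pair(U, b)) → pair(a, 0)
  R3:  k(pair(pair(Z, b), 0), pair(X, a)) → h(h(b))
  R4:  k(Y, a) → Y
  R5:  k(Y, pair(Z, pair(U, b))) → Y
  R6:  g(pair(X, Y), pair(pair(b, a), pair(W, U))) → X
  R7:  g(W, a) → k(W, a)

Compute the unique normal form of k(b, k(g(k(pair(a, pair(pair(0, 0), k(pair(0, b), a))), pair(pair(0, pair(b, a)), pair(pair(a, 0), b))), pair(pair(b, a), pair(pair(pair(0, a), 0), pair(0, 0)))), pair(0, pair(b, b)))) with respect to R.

b

1. k(b, k(g(k(pair(a, pair(pair(0, 0), k(pair(0, b), a))), pair(pair(0, pair(b, a)), pair(pair(a, 0), b))), pair(pair(b, a), pair(pair(pair(0, a), 0), pair(0, 0)))), pair(0, pair(b, b))))  →  k(b, g(k(pair(a, pair(pair(0, 0), k(pair(0, b), a))), pair(pair(0, pair(b, a)), pair(pair(a, 0), b))), pair(pair(b, a), pair(pair(pair(0, a), 0), pair(0, 0)))))   [R5 at 2]
2. k(b, g(k(pair(a, pair(pair(0, 0), k(pair(0, b), a))), pair(pair(0, pair(b, a)), pair(pair(a, 0), b))), pair(pair(b, a), pair(pair(pair(0, a), 0), pair(0, 0)))))  →  k(b, g(pair(a, pair(pair(0, 0), k(pair(0, b), a))), pair(pair(b, a), pair(pair(pair(0, a), 0), pair(0, 0)))))   [R5 at 2.1]
3. k(b, g(pair(a, pair(pair(0, 0), k(pair(0, b), a))), pair(pair(b, a), pair(pair(pair(0, a), 0), pair(0, 0)))))  →  k(b, a)   [R6 at 2]
4. k(b, a)  →  b   [R4 at ε]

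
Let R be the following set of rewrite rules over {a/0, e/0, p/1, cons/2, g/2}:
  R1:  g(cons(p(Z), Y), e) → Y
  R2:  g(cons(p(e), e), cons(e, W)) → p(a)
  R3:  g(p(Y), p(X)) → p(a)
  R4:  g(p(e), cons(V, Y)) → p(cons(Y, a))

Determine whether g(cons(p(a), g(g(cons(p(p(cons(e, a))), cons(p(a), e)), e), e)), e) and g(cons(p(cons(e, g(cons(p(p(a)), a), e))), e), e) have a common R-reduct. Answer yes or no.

Reduce t₁ = g(cons(p(a), g(g(cons(p(p(cons(e, a))), cons(p(a), e)), e), e)), e):
1. g(cons(p(a), g(g(cons(p(p(cons(e, a))), cons(p(a), e)), e), e)), e)  →  g(g(cons(p(p(cons(e, a))), cons(p(a), e)), e), e)   [R1 at ε]
2. g(g(cons(p(p(cons(e, a))), cons(p(a), e)), e), e)  →  g(cons(p(a), e), e)   [R1 at 1]
3. g(cons(p(a), e), e)  →  e   [R1 at ε]

Reduce t₂ = g(cons(p(cons(e, g(cons(p(p(a)), a), e))), e), e):
1. g(cons(p(cons(e, g(cons(p(p(a)), a), e))), e), e)  →  e   [R1 at ε]

yes — NF(t₁) = e, NF(t₂) = e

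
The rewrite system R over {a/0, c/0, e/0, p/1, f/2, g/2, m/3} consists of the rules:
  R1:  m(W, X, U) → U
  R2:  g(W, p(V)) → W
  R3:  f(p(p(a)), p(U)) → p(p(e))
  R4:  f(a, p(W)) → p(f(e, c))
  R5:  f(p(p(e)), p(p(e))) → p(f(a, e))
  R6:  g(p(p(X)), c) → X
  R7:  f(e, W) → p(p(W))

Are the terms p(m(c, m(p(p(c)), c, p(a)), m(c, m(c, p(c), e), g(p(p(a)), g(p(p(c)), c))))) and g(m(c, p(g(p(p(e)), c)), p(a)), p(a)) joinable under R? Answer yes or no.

Reduce t₁ = p(m(c, m(p(p(c)), c, p(a)), m(c, m(c, p(c), e), g(p(p(a)), g(p(p(c)), c))))):
1. p(m(c, m(p(p(c)), c, p(a)), m(c, m(c, p(c), e), g(p(p(a)), g(p(p(c)), c)))))  →  p(m(c, m(c, p(c), e), g(p(p(a)), g(p(p(c)), c))))   [R1 at 1]
2. p(m(c, m(c, p(c), e), g(p(p(a)), g(p(p(c)), c))))  →  p(g(p(p(a)), g(p(p(c)), c)))   [R1 at 1]
3. p(g(p(p(a)), g(p(p(c)), c)))  →  p(g(p(p(a)), c))   [R6 at 1.2]
4. p(g(p(p(a)), c))  →  p(a)   [R6 at 1]

Reduce t₂ = g(m(c, p(g(p(p(e)), c)), p(a)), p(a)):
1. g(m(c, p(g(p(p(e)), c)), p(a)), p(a))  →  m(c, p(g(p(p(e)), c)), p(a))   [R2 at ε]
2. m(c, p(g(p(p(e)), c)), p(a))  →  p(a)   [R1 at ε]

yes — NF(t₁) = p(a), NF(t₂) = p(a)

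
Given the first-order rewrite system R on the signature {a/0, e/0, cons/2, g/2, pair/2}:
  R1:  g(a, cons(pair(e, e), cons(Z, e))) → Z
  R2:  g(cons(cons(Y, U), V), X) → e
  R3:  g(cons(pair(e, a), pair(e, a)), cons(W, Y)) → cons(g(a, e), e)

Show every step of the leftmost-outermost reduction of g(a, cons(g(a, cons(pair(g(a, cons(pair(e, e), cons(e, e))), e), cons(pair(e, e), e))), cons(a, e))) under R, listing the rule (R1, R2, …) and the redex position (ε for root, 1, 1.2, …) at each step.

1. g(a, cons(g(a, cons(pair(g(a, cons(pair(e, e), cons(e, e))), e), cons(pair(e, e), e))), cons(a, e)))  →  g(a, cons(g(a, cons(pair(e, e), cons(pair(e, e), e))), cons(a, e)))   [R1 at 2.1.2.1.1]
2. g(a, cons(g(a, cons(pair(e, e), cons(pair(e, e), e))), cons(a, e)))  →  g(a, cons(pair(e, e), cons(a, e)))   [R1 at 2.1]
3. g(a, cons(pair(e, e), cons(a, e)))  →  a   [R1 at ε]

a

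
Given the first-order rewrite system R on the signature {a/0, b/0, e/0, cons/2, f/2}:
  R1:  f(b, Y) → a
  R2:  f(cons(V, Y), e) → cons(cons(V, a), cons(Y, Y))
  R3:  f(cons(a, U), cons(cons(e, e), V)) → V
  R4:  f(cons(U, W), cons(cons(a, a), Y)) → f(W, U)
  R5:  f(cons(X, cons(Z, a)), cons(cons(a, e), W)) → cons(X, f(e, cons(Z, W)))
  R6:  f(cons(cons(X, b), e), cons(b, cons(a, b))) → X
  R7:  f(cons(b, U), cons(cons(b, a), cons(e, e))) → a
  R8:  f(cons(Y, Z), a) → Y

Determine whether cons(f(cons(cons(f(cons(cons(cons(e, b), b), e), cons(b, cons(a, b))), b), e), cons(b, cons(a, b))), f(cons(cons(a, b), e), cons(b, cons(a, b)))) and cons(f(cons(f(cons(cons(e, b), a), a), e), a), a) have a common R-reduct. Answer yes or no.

yes — NF(t₁) = cons(cons(e, b), a), NF(t₂) = cons(cons(e, b), a)

Reduce t₁ = cons(f(cons(cons(f(cons(cons(cons(e, b), b), e), cons(b, cons(a, b))), b), e), cons(b, cons(a, b))), f(cons(cons(a, b), e), cons(b, cons(a, b)))):
1. cons(f(cons(cons(f(cons(cons(cons(e, b), b), e), cons(b, cons(a, b))), b), e), cons(b, cons(a, b))), f(cons(cons(a, b), e), cons(b, cons(a, b))))  →  cons(f(cons(cons(cons(e, b), b), e), cons(b, cons(a, b))), f(cons(cons(a, b), e), cons(b, cons(a, b))))   [R6 at 1]
2. cons(f(cons(cons(cons(e, b), b), e), cons(b, cons(a, b))), f(cons(cons(a, b), e), cons(b, cons(a, b))))  →  cons(cons(e, b), f(cons(cons(a, b), e), cons(b, cons(a, b))))   [R6 at 1]
3. cons(cons(e, b), f(cons(cons(a, b), e), cons(b, cons(a, b))))  →  cons(cons(e, b), a)   [R6 at 2]

Reduce t₂ = cons(f(cons(f(cons(cons(e, b), a), a), e), a), a):
1. cons(f(cons(f(cons(cons(e, b), a), a), e), a), a)  →  cons(f(cons(cons(e, b), a), a), a)   [R8 at 1]
2. cons(f(cons(cons(e, b), a), a), a)  →  cons(cons(e, b), a)   [R8 at 1]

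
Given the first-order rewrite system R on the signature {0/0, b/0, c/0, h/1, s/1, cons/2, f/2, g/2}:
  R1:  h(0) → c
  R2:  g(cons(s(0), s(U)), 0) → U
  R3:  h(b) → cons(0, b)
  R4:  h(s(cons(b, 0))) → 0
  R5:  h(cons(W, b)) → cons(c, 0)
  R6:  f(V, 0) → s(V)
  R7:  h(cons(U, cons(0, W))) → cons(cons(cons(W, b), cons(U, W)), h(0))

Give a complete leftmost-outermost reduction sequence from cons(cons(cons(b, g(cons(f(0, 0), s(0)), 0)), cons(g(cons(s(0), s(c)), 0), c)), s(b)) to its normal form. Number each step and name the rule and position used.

1. cons(cons(cons(b, g(cons(f(0, 0), s(0)), 0)), cons(g(cons(s(0), s(c)), 0), c)), s(b))  →  cons(cons(cons(b, g(cons(s(0), s(0)), 0)), cons(g(cons(s(0), s(c)), 0), c)), s(b))   [R6 at 1.1.2.1.1]
2. cons(cons(cons(b, g(cons(s(0), s(0)), 0)), cons(g(cons(s(0), s(c)), 0), c)), s(b))  →  cons(cons(cons(b, 0), cons(g(cons(s(0), s(c)), 0), c)), s(b))   [R2 at 1.1.2]
3. cons(cons(cons(b, 0), cons(g(cons(s(0), s(c)), 0), c)), s(b))  →  cons(cons(cons(b, 0), cons(c, c)), s(b))   [R2 at 1.2.1]

cons(cons(cons(b, 0), cons(c, c)), s(b))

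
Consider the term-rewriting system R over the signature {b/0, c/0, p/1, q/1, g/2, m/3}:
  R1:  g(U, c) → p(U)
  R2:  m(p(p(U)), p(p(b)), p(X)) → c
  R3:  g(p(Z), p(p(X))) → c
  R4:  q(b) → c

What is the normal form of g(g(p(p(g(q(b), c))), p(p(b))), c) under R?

p(c)

1. g(g(p(p(g(q(b), c))), p(p(b))), c)  →  p(g(p(p(g(q(b), c))), p(p(b))))   [R1 at ε]
2. p(g(p(p(g(q(b), c))), p(p(b))))  →  p(c)   [R3 at 1]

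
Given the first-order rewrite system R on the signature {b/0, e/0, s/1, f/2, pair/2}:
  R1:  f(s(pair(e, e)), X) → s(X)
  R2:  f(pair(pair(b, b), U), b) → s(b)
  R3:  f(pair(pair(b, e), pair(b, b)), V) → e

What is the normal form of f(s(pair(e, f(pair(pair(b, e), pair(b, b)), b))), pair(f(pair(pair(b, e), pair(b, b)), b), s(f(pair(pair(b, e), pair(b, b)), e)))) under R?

1. f(s(pair(e, f(pair(pair(b, e), pair(b, b)), b))), pair(f(pair(pair(b, e), pair(b, b)), b), s(f(pair(pair(b, e), pair(b, b)), e))))  →  f(s(pair(e, e)), pair(f(pair(pair(b, e), pair(b, b)), b), s(f(pair(pair(b, e), pair(b, b)), e))))   [R3 at 1.1.2]
2. f(s(pair(e, e)), pair(f(pair(pair(b, e), pair(b, b)), b), s(f(pair(pair(b, e), pair(b, b)), e))))  →  s(pair(f(pair(pair(b, e), pair(b, b)), b), s(f(pair(pair(b, e), pair(b, b)), e))))   [R1 at ε]
3. s(pair(f(pair(pair(b, e), pair(b, b)), b), s(f(pair(pair(b, e), pair(b, b)), e))))  →  s(pair(e, s(f(pair(pair(b, e), pair(b, b)), e))))   [R3 at 1.1]
4. s(pair(e, s(f(pair(pair(b, e), pair(b, b)), e))))  →  s(pair(e, s(e)))   [R3 at 1.2.1]

s(pair(e, s(e)))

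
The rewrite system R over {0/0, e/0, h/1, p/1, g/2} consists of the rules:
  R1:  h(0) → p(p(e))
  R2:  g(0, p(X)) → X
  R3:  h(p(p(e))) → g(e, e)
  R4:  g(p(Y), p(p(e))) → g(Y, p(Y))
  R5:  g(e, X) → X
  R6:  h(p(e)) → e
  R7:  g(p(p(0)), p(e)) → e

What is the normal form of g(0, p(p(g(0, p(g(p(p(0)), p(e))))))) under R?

1. g(0, p(p(g(0, p(g(p(p(0)), p(e)))))))  →  p(g(0, p(g(p(p(0)), p(e)))))   [R2 at ε]
2. p(g(0, p(g(p(p(0)), p(e)))))  →  p(g(p(p(0)), p(e)))   [R2 at 1]
3. p(g(p(p(0)), p(e)))  →  p(e)   [R7 at 1]

p(e)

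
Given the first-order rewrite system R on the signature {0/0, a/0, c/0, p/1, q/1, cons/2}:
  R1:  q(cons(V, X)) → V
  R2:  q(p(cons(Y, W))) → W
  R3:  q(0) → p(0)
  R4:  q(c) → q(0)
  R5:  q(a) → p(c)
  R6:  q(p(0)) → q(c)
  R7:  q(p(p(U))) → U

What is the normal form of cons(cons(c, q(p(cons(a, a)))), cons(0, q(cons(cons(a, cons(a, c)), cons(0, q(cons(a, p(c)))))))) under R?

1. cons(cons(c, q(p(cons(a, a)))), cons(0, q(cons(cons(a, cons(a, c)), cons(0, q(cons(a, p(c))))))))  →  cons(cons(c, a), cons(0, q(cons(cons(a, cons(a, c)), cons(0, q(cons(a, p(c))))))))   [R2 at 1.2]
2. cons(cons(c, a), cons(0, q(cons(cons(a, cons(a, c)), cons(0, q(cons(a, p(c))))))))  →  cons(cons(c, a), cons(0, cons(a, cons(a, c))))   [R1 at 2.2]

cons(cons(c, a), cons(0, cons(a, cons(a, c))))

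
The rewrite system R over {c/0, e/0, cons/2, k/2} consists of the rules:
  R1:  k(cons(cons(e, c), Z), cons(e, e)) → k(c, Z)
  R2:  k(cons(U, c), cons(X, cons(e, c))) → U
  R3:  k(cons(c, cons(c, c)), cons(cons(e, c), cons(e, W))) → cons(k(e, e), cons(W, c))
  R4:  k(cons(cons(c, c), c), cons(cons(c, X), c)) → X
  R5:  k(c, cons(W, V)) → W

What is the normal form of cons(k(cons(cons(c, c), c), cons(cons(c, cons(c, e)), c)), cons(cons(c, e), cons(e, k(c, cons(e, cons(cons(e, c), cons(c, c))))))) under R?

1. cons(k(cons(cons(c, c), c), cons(cons(c, cons(c, e)), c)), cons(cons(c, e), cons(e, k(c, cons(e, cons(cons(e, c), cons(c, c)))))))  →  cons(cons(c, e), cons(cons(c, e), cons(e, k(c, cons(e, cons(cons(e, c), cons(c, c)))))))   [R4 at 1]
2. cons(cons(c, e), cons(cons(c, e), cons(e, k(c, cons(e, cons(cons(e, c), cons(c, c)))))))  →  cons(cons(c, e), cons(cons(c, e), cons(e, e)))   [R5 at 2.2.2]

cons(cons(c, e), cons(cons(c, e), cons(e, e)))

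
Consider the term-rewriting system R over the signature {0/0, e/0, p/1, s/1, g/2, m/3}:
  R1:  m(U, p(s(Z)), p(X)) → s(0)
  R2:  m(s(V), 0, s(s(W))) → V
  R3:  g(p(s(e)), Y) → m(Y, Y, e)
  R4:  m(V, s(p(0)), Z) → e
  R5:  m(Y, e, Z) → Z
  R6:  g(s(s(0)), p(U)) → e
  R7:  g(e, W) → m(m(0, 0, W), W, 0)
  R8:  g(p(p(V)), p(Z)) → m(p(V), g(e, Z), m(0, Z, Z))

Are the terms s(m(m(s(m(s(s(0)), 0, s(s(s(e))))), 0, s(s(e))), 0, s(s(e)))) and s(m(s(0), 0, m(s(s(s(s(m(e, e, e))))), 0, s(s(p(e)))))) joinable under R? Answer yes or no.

yes — NF(t₁) = s(0), NF(t₂) = s(0)

Reduce t₁ = s(m(m(s(m(s(s(0)), 0, s(s(s(e))))), 0, s(s(e))), 0, s(s(e)))):
1. s(m(m(s(m(s(s(0)), 0, s(s(s(e))))), 0, s(s(e))), 0, s(s(e))))  →  s(m(m(s(s(0)), 0, s(s(s(e)))), 0, s(s(e))))   [R2 at 1.1]
2. s(m(m(s(s(0)), 0, s(s(s(e)))), 0, s(s(e))))  →  s(m(s(0), 0, s(s(e))))   [R2 at 1.1]
3. s(m(s(0), 0, s(s(e))))  →  s(0)   [R2 at 1]

Reduce t₂ = s(m(s(0), 0, m(s(s(s(s(m(e, e, e))))), 0, s(s(p(e)))))):
1. s(m(s(0), 0, m(s(s(s(s(m(e, e, e))))), 0, s(s(p(e))))))  →  s(m(s(0), 0, s(s(s(m(e, e, e))))))   [R2 at 1.3]
2. s(m(s(0), 0, s(s(s(m(e, e, e))))))  →  s(0)   [R2 at 1]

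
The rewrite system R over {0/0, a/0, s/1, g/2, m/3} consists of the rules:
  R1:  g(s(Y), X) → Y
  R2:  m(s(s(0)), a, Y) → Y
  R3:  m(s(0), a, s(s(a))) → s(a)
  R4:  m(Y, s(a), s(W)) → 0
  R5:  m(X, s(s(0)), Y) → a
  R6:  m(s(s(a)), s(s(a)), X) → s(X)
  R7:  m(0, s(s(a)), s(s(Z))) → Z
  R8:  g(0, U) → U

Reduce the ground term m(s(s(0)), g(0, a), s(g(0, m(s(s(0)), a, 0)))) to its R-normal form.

s(0)

1. m(s(s(0)), g(0, a), s(g(0, m(s(s(0)), a, 0))))  →  m(s(s(0)), a, s(g(0, m(s(s(0)), a, 0))))   [R8 at 2]
2. m(s(s(0)), a, s(g(0, m(s(s(0)), a, 0))))  →  s(g(0, m(s(s(0)), a, 0)))   [R2 at ε]
3. s(g(0, m(s(s(0)), a, 0)))  →  s(m(s(s(0)), a, 0))   [R8 at 1]
4. s(m(s(s(0)), a, 0))  →  s(0)   [R2 at 1]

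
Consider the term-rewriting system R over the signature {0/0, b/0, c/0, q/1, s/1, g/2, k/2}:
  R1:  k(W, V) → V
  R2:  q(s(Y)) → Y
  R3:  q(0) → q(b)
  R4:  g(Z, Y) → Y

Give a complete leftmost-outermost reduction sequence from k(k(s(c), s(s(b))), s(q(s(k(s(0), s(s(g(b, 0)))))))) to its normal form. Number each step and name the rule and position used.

s(s(s(0)))

1. k(k(s(c), s(s(b))), s(q(s(k(s(0), s(s(g(b, 0))))))))  →  s(q(s(k(s(0), s(s(g(b, 0)))))))   [R1 at ε]
2. s(q(s(k(s(0), s(s(g(b, 0)))))))  →  s(k(s(0), s(s(g(b, 0)))))   [R2 at 1]
3. s(k(s(0), s(s(g(b, 0)))))  →  s(s(s(g(b, 0))))   [R1 at 1]
4. s(s(s(g(b, 0))))  →  s(s(s(0)))   [R4 at 1.1.1]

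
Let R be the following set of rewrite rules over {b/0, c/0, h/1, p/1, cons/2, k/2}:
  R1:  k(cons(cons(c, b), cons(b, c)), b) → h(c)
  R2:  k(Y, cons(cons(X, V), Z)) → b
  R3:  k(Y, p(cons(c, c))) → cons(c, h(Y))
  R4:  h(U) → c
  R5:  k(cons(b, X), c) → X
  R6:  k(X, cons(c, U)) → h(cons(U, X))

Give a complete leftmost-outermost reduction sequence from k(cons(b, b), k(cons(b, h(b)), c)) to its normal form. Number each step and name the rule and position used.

1. k(cons(b, b), k(cons(b, h(b)), c))  →  k(cons(b, b), h(b))   [R5 at 2]
2. k(cons(b, b), h(b))  →  k(cons(b, b), c)   [R4 at 2]
3. k(cons(b, b), c)  →  b   [R5 at ε]

b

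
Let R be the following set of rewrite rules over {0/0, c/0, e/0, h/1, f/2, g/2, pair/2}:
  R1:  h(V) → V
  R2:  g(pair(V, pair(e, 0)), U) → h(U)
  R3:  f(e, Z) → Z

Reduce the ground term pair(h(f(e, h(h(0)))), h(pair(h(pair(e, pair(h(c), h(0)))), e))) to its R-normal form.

pair(0, pair(pair(e, pair(c, 0)), e))

1. pair(h(f(e, h(h(0)))), h(pair(h(pair(e, pair(h(c), h(0)))), e)))  →  pair(f(e, h(h(0))), h(pair(h(pair(e, pair(h(c), h(0)))), e)))   [R1 at 1]
2. pair(f(e, h(h(0))), h(pair(h(pair(e, pair(h(c), h(0)))), e)))  →  pair(h(h(0)), h(pair(h(pair(e, pair(h(c), h(0)))), e)))   [R3 at 1]
3. pair(h(h(0)), h(pair(h(pair(e, pair(h(c), h(0)))), e)))  →  pair(h(0), h(pair(h(pair(e, pair(h(c), h(0)))), e)))   [R1 at 1]
4. pair(h(0), h(pair(h(pair(e, pair(h(c), h(0)))), e)))  →  pair(0, h(pair(h(pair(e, pair(h(c), h(0)))), e)))   [R1 at 1]
5. pair(0, h(pair(h(pair(e, pair(h(c), h(0)))), e)))  →  pair(0, pair(h(pair(e, pair(h(c), h(0)))), e))   [R1 at 2]
6. pair(0, pair(h(pair(e, pair(h(c), h(0)))), e))  →  pair(0, pair(pair(e, pair(h(c), h(0))), e))   [R1 at 2.1]
7. pair(0, pair(pair(e, pair(h(c), h(0))), e))  →  pair(0, pair(pair(e, pair(c, h(0))), e))   [R1 at 2.1.2.1]
8. pair(0, pair(pair(e, pair(c, h(0))), e))  →  pair(0, pair(pair(e, pair(c, 0)), e))   [R1 at 2.1.2.2]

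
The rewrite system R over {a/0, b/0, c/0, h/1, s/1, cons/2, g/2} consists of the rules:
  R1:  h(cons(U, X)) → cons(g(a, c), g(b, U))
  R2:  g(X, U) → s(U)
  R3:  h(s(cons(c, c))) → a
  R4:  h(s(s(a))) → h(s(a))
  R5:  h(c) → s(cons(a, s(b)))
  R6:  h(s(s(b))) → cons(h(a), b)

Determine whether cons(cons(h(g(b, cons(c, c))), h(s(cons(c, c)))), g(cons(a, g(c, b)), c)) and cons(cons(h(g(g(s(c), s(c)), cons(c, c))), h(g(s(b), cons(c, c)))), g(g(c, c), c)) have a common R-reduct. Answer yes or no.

yes — NF(t₁) = cons(cons(a, a), s(c)), NF(t₂) = cons(cons(a, a), s(c))

Reduce t₁ = cons(cons(h(g(b, cons(c, c))), h(s(cons(c, c)))), g(cons(a, g(c, b)), c)):
1. cons(cons(h(g(b, cons(c, c))), h(s(cons(c, c)))), g(cons(a, g(c, b)), c))  →  cons(cons(h(s(cons(c, c))), h(s(cons(c, c)))), g(cons(a, g(c, b)), c))   [R2 at 1.1.1]
2. cons(cons(h(s(cons(c, c))), h(s(cons(c, c)))), g(cons(a, g(c, b)), c))  →  cons(cons(a, h(s(cons(c, c)))), g(cons(a, g(c, b)), c))   [R3 at 1.1]
3. cons(cons(a, h(s(cons(c, c)))), g(cons(a, g(c, b)), c))  →  cons(cons(a, a), g(cons(a, g(c, b)), c))   [R3 at 1.2]
4. cons(cons(a, a), g(cons(a, g(c, b)), c))  →  cons(cons(a, a), s(c))   [R2 at 2]

Reduce t₂ = cons(cons(h(g(g(s(c), s(c)), cons(c, c))), h(g(s(b), cons(c, c)))), g(g(c, c), c)):
1. cons(cons(h(g(g(s(c), s(c)), cons(c, c))), h(g(s(b), cons(c, c)))), g(g(c, c), c))  →  cons(cons(h(s(cons(c, c))), h(g(s(b), cons(c, c)))), g(g(c, c), c))   [R2 at 1.1.1]
2. cons(cons(h(s(cons(c, c))), h(g(s(b), cons(c, c)))), g(g(c, c), c))  →  cons(cons(a, h(g(s(b), cons(c, c)))), g(g(c, c), c))   [R3 at 1.1]
3. cons(cons(a, h(g(s(b), cons(c, c)))), g(g(c, c), c))  →  cons(cons(a, h(s(cons(c, c)))), g(g(c, c), c))   [R2 at 1.2.1]
4. cons(cons(a, h(s(cons(c, c)))), g(g(c, c), c))  →  cons(cons(a, a), g(g(c, c), c))   [R3 at 1.2]
5. cons(cons(a, a), g(g(c, c), c))  →  cons(cons(a, a), s(c))   [R2 at 2]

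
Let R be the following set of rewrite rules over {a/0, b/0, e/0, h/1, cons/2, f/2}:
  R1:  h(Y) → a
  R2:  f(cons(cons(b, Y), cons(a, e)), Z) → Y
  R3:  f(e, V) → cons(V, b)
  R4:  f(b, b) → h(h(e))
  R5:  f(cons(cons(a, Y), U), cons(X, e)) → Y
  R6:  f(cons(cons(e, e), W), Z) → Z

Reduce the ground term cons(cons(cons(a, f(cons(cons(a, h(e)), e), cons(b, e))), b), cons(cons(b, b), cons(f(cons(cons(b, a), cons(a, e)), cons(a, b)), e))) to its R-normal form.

1. cons(cons(cons(a, f(cons(cons(a, h(e)), e), cons(b, e))), b), cons(cons(b, b), cons(f(cons(cons(b, a), cons(a, e)), cons(a, b)), e)))  →  cons(cons(cons(a, h(e)), b), cons(cons(b, b), cons(f(cons(cons(b, a), cons(a, e)), cons(a, b)), e)))   [R5 at 1.1.2]
2. cons(cons(cons(a, h(e)), b), cons(cons(b, b), cons(f(cons(cons(b, a), cons(a, e)), cons(a, b)), e)))  →  cons(cons(cons(a, a), b), cons(cons(b, b), cons(f(cons(cons(b, a), cons(a, e)), cons(a, b)), e)))   [R1 at 1.1.2]
3. cons(cons(cons(a, a), b), cons(cons(b, b), cons(f(cons(cons(b, a), cons(a, e)), cons(a, b)), e)))  →  cons(cons(cons(a, a), b), cons(cons(b, b), cons(a, e)))   [R2 at 2.2.1]

cons(cons(cons(a, a), b), cons(cons(b, b), cons(a, e)))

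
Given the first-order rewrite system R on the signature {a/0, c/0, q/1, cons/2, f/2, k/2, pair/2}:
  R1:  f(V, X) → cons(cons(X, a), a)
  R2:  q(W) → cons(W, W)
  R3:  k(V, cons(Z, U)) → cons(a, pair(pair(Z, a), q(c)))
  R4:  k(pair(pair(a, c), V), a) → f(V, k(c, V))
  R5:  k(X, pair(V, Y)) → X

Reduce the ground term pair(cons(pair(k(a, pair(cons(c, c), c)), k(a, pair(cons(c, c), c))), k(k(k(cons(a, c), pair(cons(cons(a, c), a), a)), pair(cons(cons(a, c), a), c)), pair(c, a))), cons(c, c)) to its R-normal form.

1. pair(cons(pair(k(a, pair(cons(c, c), c)), k(a, pair(cons(c, c), c))), k(k(k(cons(a, c), pair(cons(cons(a, c), a), a)), pair(cons(cons(a, c), a), c)), pair(c, a))), cons(c, c))  →  pair(cons(pair(a, k(a, pair(cons(c, c), c))), k(k(k(cons(a, c), pair(cons(cons(a, c), a), a)), pair(cons(cons(a, c), a), c)), pair(c, a))), cons(c, c))   [R5 at 1.1.1]
2. pair(cons(pair(a, k(a, pair(cons(c, c), c))), k(k(k(cons(a, c), pair(cons(cons(a, c), a), a)), pair(cons(cons(a, c), a), c)), pair(c, a))), cons(c, c))  →  pair(cons(pair(a, a), k(k(k(cons(a, c), pair(cons(cons(a, c), a), a)), pair(cons(cons(a, c), a), c)), pair(c, a))), cons(c, c))   [R5 at 1.1.2]
3. pair(cons(pair(a, a), k(k(k(cons(a, c), pair(cons(cons(a, c), a), a)), pair(cons(cons(a, c), a), c)), pair(c, a))), cons(c, c))  →  pair(cons(pair(a, a), k(k(cons(a, c), pair(cons(cons(a, c), a), a)), pair(cons(cons(a, c), a), c))), cons(c, c))   [R5 at 1.2]
4. pair(cons(pair(a, a), k(k(cons(a, c), pair(cons(cons(a, c), a), a)), pair(cons(cons(a, c), a), c))), cons(c, c))  →  pair(cons(pair(a, a), k(cons(a, c), pair(cons(cons(a, c), a), a))), cons(c, c))   [R5 at 1.2]
5. pair(cons(pair(a, a), k(cons(a, c), pair(cons(cons(a, c), a), a))), cons(c, c))  →  pair(cons(pair(a, a), cons(a, c)), cons(c, c))   [R5 at 1.2]

pair(cons(pair(a, a), cons(a, c)), cons(c, c))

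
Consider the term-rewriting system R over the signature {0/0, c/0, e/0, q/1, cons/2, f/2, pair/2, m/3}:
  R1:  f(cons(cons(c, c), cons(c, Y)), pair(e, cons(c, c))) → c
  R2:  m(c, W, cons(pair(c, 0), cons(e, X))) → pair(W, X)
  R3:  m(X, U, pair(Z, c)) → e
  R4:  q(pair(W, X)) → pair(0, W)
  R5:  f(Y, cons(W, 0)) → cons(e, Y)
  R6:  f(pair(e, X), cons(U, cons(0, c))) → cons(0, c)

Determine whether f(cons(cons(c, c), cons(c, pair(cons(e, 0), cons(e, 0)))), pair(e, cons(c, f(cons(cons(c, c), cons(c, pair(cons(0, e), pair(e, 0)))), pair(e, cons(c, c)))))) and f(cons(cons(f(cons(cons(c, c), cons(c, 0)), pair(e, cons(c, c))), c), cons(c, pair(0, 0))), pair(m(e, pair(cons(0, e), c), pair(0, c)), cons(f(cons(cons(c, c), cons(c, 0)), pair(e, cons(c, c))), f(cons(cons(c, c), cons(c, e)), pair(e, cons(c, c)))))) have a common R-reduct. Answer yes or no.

Reduce t₁ = f(cons(cons(c, c), cons(c, pair(cons(e, 0), cons(e, 0)))), pair(e, cons(c, f(cons(cons(c, c), cons(c, pair(cons(0, e), pair(e, 0)))), pair(e, cons(c, c)))))):
1. f(cons(cons(c, c), cons(c, pair(cons(e, 0), cons(e, 0)))), pair(e, cons(c, f(cons(cons(c, c), cons(c, pair(cons(0, e), pair(e, 0)))), pair(e, cons(c, c))))))  →  f(cons(cons(c, c), cons(c, pair(cons(e, 0), cons(e, 0)))), pair(e, cons(c, c)))   [R1 at 2.2.2]
2. f(cons(cons(c, c), cons(c, pair(cons(e, 0), cons(e, 0)))), pair(e, cons(c, c)))  →  c   [R1 at ε]

Reduce t₂ = f(cons(cons(f(cons(cons(c, c), cons(c, 0)), pair(e, cons(c, c))), c), cons(c, pair(0, 0))), pair(m(e, pair(cons(0, e), c), pair(0, c)), cons(f(cons(cons(c, c), cons(c, 0)), pair(e, cons(c, c))), f(cons(cons(c, c), cons(c, e)), pair(e, cons(c, c)))))):
1. f(cons(cons(f(cons(cons(c, c), cons(c, 0)), pair(e, cons(c, c))), c), cons(c, pair(0, 0))), pair(m(e, pair(cons(0, e), c), pair(0, c)), cons(f(cons(cons(c, c), cons(c, 0)), pair(e, cons(c, c))), f(cons(cons(c, c), cons(c, e)), pair(e, cons(c, c))))))  →  f(cons(cons(c, c), cons(c, pair(0, 0))), pair(m(e, pair(cons(0, e), c), pair(0, c)), cons(f(cons(cons(c, c), cons(c, 0)), pair(e, cons(c, c))), f(cons(cons(c, c), cons(c, e)), pair(e, cons(c, c))))))   [R1 at 1.1.1]
2. f(cons(cons(c, c), cons(c, pair(0, 0))), pair(m(e, pair(cons(0, e), c), pair(0, c)), cons(f(cons(cons(c, c), cons(c, 0)), pair(e, cons(c, c))), f(cons(cons(c, c), cons(c, e)), pair(e, cons(c, c))))))  →  f(cons(cons(c, c), cons(c, pair(0, 0))), pair(e, cons(f(cons(cons(c, c), cons(c, 0)), pair(e, cons(c, c))), f(cons(cons(c, c), cons(c, e)), pair(e, cons(c, c))))))   [R3 at 2.1]
3. f(cons(cons(c, c), cons(c, pair(0, 0))), pair(e, cons(f(cons(cons(c, c), cons(c, 0)), pair(e, cons(c, c))), f(cons(cons(c, c), cons(c, e)), pair(e, cons(c, c))))))  →  f(cons(cons(c, c), cons(c, pair(0, 0))), pair(e, cons(c, f(cons(cons(c, c), cons(c, e)), pair(e, cons(c, c))))))   [R1 at 2.2.1]
4. f(cons(cons(c, c), cons(c, pair(0, 0))), pair(e, cons(c, f(cons(cons(c, c), cons(c, e)), pair(e, cons(c, c))))))  →  f(cons(cons(c, c), cons(c, pair(0, 0))), pair(e, cons(c, c)))   [R1 at 2.2.2]
5. f(cons(cons(c, c), cons(c, pair(0, 0))), pair(e, cons(c, c)))  →  c   [R1 at ε]

yes — NF(t₁) = c, NF(t₂) = c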